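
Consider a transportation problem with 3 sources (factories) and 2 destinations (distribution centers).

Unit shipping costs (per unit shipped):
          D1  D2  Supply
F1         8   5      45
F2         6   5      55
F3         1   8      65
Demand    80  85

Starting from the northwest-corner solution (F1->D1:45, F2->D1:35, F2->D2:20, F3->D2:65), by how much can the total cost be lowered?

610

Current plan cost = 45·8 + 35·6 + 20·5 + 65·8 = 1190.
Optimal plan:
  F1->D2: 45 pallets
  F2->D1: 15 pallets
  F2->D2: 40 pallets
  F3->D1: 65 pallets
Optimal cost = 580.
Saving = 1190 − 580 = 610.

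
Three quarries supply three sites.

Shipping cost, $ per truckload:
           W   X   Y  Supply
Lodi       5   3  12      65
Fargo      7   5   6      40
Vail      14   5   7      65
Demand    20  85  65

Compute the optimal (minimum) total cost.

850

One minimum-cost allocation:
  Lodi–W: 20 truckloads
  Lodi–X: 45 truckloads
  Fargo–Y: 40 truckloads
  Vail–X: 40 truckloads
  Vail–Y: 25 truckloads
Total cost = $850.
(Supply check: Lodi ships 65; Fargo ships 40; Vail ships 65.)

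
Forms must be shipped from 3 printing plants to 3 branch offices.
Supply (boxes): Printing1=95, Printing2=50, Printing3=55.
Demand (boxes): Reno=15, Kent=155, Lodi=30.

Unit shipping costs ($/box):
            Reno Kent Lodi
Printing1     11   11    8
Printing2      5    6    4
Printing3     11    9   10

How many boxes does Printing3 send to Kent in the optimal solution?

Solving gives:
  Printing1 to Kent: 65 × $11 = $715
  Printing1 to Lodi: 30 × $8 = $240
  Printing2 to Reno: 15 × $5 = $75
  Printing2 to Kent: 35 × $6 = $210
  Printing3 to Kent: 55 × $9 = $495
Total cost = $1735.
So Printing3→Kent carries 55 boxes.

55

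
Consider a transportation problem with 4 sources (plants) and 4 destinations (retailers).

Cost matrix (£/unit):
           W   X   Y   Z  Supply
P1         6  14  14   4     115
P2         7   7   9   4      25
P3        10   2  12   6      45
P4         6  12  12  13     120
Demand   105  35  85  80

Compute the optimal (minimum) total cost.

1965

Optimal allocation:
  P1–W: 35 × £6 = £210
  P1–Z: 80 × £4 = £320
  P2–Y: 25 × £9 = £225
  P3–X: 35 × £2 = £70
  P3–Y: 10 × £12 = £120
  P4–W: 70 × £6 = £420
  P4–Y: 50 × £12 = £600
Total = 210 + 320 + 225 + 70 + 120 + 420 + 600 = £1965.
(Supply check: P1 ships 115; P2 ships 25; P3 ships 45; P4 ships 120.)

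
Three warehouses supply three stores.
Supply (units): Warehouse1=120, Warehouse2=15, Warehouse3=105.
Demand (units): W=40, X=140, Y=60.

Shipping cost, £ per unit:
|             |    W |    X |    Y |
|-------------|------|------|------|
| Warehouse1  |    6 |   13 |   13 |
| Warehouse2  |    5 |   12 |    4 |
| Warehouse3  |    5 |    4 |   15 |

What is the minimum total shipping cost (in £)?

1760

One minimum-cost allocation:
  Warehouse1->W: 40 × £6 = £240
  Warehouse1->X: 35 × £13 = £455
  Warehouse1->Y: 45 × £13 = £585
  Warehouse2->Y: 15 × £4 = £60
  Warehouse3->X: 105 × £4 = £420
Total = 240 + 455 + 585 + 60 + 420 = £1760.
(Supply check: Warehouse1 ships 120; Warehouse2 ships 15; Warehouse3 ships 105.)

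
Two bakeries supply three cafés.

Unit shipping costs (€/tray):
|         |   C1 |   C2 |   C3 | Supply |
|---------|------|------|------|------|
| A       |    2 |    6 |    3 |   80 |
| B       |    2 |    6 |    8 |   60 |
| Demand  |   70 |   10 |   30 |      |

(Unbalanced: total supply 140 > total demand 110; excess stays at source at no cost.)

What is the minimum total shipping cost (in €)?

290

An optimal shipping plan:
  A–C1: 10 trays
  A–C2: 10 trays
  A–C3: 30 trays
  B–C1: 60 trays
Total cost = €290.
(Supply check: A ships 50; B ships 60.)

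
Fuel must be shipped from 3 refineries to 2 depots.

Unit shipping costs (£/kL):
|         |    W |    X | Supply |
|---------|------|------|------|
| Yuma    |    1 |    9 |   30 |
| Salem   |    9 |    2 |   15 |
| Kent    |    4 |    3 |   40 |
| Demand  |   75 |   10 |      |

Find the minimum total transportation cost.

255

Optimal allocation:
  Yuma->W: 30 kL
  Salem->W: 5 kL
  Salem->X: 10 kL
  Kent->W: 40 kL
Total cost = £255.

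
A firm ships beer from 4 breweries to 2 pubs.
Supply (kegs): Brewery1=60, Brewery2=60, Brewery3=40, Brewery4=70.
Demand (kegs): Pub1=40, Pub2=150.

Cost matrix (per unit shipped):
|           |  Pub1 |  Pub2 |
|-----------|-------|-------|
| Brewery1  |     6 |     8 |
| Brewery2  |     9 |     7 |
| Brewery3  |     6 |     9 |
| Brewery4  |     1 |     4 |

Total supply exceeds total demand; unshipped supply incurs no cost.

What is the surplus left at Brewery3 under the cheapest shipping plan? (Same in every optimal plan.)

An optimal plan:
  Brewery1–Pub2: 60 × 8 = 480
  Brewery2–Pub2: 60 × 7 = 420
  Brewery4–Pub1: 40 × 1 = 40
  Brewery4–Pub2: 30 × 4 = 120
Total cost = 1060.
Brewery3 ships 0 of its 40, leaving 40.

40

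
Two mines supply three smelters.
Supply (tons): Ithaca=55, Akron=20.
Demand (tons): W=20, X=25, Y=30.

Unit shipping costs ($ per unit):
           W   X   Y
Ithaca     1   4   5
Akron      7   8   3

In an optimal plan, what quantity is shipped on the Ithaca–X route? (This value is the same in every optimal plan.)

Solving gives:
  Ithaca to W: 20 × $1 = $20
  Ithaca to X: 25 × $4 = $100
  Ithaca to Y: 10 × $5 = $50
  Akron to Y: 20 × $3 = $60
Total cost = $230.
So Ithaca→X carries 25 tons.

25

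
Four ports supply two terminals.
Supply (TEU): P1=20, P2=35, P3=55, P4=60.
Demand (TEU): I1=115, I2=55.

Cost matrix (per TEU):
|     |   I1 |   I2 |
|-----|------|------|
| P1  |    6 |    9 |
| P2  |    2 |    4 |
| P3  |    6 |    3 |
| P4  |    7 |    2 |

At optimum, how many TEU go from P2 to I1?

35

Optimal shipments:
  P1→I1: 20 × 6 = 120
  P2→I1: 35 × 2 = 70
  P3→I1: 55 × 6 = 330
  P4→I1: 5 × 7 = 35
  P4→I2: 55 × 2 = 110
Total cost = 665.
So P2→I1 carries 35 TEU.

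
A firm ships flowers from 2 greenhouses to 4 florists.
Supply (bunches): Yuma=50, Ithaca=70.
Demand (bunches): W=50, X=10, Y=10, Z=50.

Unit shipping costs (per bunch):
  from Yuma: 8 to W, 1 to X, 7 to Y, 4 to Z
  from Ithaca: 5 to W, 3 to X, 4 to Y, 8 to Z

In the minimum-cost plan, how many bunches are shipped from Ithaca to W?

50

Solving gives:
  Yuma–Z: 50 × 4 = 200
  Ithaca–W: 50 × 5 = 250
  Ithaca–X: 10 × 3 = 30
  Ithaca–Y: 10 × 4 = 40
Total cost = 520.
So Ithaca→W carries 50 bunches.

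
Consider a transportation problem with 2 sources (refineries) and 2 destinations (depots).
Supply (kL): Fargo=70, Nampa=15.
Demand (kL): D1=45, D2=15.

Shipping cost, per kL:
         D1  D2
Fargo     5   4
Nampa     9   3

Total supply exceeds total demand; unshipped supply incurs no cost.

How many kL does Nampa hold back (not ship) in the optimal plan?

0

An optimal plan:
  Fargo–D1: 45 × 5 = 225
  Nampa–D2: 15 × 3 = 45
Total cost = 270.
Nampa ships 15 of its 15, leaving 0.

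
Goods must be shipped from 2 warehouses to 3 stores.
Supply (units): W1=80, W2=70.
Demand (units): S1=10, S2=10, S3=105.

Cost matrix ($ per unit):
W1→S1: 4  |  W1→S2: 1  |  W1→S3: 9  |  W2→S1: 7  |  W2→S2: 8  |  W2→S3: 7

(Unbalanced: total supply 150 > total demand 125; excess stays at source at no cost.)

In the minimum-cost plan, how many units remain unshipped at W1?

Minimum-cost shipments:
  W1 to S1: 10 units
  W1 to S2: 10 units
  W1 to S3: 35 units
  W2 to S3: 70 units
Total cost = $855.
W1 ships 55 of its 80, leaving 25.

25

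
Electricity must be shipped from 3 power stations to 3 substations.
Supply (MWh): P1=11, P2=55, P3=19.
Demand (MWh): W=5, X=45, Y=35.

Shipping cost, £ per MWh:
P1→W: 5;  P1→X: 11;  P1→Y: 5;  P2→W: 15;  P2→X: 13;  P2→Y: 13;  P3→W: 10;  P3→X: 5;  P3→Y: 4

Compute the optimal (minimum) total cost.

846

One minimum-cost allocation:
  P1–W: 5 × £5 = £25
  P1–Y: 6 × £5 = £30
  P2–X: 45 × £13 = £585
  P2–Y: 10 × £13 = £130
  P3–Y: 19 × £4 = £76
Total = 25 + 30 + 585 + 130 + 76 = £846.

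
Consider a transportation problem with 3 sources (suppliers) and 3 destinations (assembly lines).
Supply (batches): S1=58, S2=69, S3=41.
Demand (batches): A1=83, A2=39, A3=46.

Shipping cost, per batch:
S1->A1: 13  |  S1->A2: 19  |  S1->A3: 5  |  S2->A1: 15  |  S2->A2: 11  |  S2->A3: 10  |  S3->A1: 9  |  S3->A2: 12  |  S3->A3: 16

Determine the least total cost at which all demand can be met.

1634

A cheapest plan:
  S1->A1: 12 × 13 = 156
  S1->A3: 46 × 5 = 230
  S2->A1: 30 × 15 = 450
  S2->A2: 39 × 11 = 429
  S3->A1: 41 × 9 = 369
Total = 156 + 230 + 450 + 429 + 369 = 1634.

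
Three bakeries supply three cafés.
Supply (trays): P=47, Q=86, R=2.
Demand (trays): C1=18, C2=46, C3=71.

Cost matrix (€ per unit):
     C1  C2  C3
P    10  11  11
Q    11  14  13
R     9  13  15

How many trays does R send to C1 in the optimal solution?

2

The minimum-cost plan:
  P–C2: 46 × €11 = €506
  P–C3: 1 × €11 = €11
  Q–C1: 16 × €11 = €176
  Q–C3: 70 × €13 = €910
  R–C1: 2 × €9 = €18
Total cost = €1621.
So R→C1 carries 2 trays.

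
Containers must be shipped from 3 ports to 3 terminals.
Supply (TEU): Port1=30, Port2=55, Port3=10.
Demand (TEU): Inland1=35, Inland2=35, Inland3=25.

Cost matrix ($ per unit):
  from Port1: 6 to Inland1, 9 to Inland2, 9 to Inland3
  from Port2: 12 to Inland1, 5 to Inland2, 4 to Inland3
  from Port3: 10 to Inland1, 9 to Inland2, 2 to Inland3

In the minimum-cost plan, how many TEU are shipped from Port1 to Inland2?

Solving gives:
  Port1→Inland1: 30 × $6 = $180
  Port2→Inland1: 5 × $12 = $60
  Port2→Inland2: 35 × $5 = $175
  Port2→Inland3: 15 × $4 = $60
  Port3→Inland3: 10 × $2 = $20
Total cost = $495.
The route Port1→Inland2 is not used.

0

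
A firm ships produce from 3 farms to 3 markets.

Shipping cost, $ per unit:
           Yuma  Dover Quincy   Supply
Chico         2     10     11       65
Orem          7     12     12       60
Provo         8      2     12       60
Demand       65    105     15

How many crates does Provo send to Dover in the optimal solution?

Optimal shipments:
  Chico to Yuma: 65 × $2 = $130
  Orem to Dover: 45 × $12 = $540
  Orem to Quincy: 15 × $12 = $180
  Provo to Dover: 60 × $2 = $120
Total cost = $970.
So Provo→Dover carries 60 crates.

60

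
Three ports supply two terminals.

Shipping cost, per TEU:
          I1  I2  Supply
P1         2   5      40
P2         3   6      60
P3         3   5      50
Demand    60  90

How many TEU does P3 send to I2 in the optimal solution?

50

Optimal shipments:
  P1->I1: 40 × 2 = 80
  P2->I1: 20 × 3 = 60
  P2->I2: 40 × 6 = 240
  P3->I2: 50 × 5 = 250
Total cost = 630.
So P3→I2 carries 50 TEU.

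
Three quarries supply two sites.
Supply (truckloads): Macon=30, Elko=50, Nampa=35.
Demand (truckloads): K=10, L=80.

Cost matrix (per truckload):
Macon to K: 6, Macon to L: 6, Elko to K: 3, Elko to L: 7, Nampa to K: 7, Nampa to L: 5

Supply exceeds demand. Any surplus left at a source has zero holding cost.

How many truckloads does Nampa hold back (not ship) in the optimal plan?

An optimal plan:
  Macon–L: 30 × 6 = 180
  Elko–K: 10 × 3 = 30
  Elko–L: 15 × 7 = 105
  Nampa–L: 35 × 5 = 175
Total cost = 490.
Nampa ships 35 of its 35, leaving 0.

0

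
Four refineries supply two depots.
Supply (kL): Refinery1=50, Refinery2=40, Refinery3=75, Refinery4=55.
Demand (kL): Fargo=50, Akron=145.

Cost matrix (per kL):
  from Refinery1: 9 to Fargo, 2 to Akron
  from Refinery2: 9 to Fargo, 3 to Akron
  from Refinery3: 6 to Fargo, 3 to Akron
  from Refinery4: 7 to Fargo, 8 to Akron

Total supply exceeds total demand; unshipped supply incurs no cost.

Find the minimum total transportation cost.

An optimal shipping plan:
  Refinery1 to Akron: 50 × 2 = 100
  Refinery2 to Akron: 40 × 3 = 120
  Refinery3 to Fargo: 20 × 6 = 120
  Refinery3 to Akron: 55 × 3 = 165
  Refinery4 to Fargo: 30 × 7 = 210
Total = 100 + 120 + 120 + 165 + 210 = 715.

715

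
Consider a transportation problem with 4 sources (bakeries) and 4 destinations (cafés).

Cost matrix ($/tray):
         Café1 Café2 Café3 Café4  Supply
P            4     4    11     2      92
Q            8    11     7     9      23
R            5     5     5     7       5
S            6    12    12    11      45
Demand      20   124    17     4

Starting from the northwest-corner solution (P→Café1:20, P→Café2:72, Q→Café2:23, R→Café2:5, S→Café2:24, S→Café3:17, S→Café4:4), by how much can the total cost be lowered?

Current plan cost = 20·4 + 72·4 + 23·11 + 5·5 + 24·12 + 17·12 + 4·11 = $1182.
Optimal plan:
  P to Café2: 92 × $4 = $368
  Q to Café2: 2 × $11 = $22
  Q to Café3: 17 × $7 = $119
  Q to Café4: 4 × $9 = $36
  R to Café2: 5 × $5 = $25
  S to Café1: 20 × $6 = $120
  S to Café2: 25 × $12 = $300
Optimal cost = $990.
Saving = 1182 − 990 = $192.

192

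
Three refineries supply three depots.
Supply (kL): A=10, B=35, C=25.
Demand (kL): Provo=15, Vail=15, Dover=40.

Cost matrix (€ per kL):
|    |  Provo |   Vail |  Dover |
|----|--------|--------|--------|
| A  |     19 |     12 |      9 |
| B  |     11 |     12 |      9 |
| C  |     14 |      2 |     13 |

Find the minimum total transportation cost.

585

One minimum-cost allocation:
  A–Dover: 10 × €9 = €90
  B–Provo: 5 × €11 = €55
  B–Dover: 30 × €9 = €270
  C–Provo: 10 × €14 = €140
  C–Vail: 15 × €2 = €30
Total = 90 + 55 + 270 + 140 + 30 = €585.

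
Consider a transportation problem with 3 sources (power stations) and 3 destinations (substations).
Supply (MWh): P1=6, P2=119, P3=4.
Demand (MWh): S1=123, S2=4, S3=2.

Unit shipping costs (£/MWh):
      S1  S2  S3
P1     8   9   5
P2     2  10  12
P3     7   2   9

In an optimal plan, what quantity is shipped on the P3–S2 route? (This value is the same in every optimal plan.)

Optimal shipments:
  P1 to S1: 4 MWh
  P1 to S3: 2 MWh
  P2 to S1: 119 MWh
  P3 to S2: 4 MWh
Total cost = £288.
So P3→S2 carries 4 MWh.

4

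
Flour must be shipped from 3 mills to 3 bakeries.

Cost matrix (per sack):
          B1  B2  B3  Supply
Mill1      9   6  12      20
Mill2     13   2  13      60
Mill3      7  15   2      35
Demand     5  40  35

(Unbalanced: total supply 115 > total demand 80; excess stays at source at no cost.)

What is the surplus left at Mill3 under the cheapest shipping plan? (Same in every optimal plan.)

0

An optimal plan:
  Mill1–B1: 5 × 9 = 45
  Mill2–B2: 40 × 2 = 80
  Mill3–B3: 35 × 2 = 70
Total cost = 195.
Mill3 ships 35 of its 35, leaving 0.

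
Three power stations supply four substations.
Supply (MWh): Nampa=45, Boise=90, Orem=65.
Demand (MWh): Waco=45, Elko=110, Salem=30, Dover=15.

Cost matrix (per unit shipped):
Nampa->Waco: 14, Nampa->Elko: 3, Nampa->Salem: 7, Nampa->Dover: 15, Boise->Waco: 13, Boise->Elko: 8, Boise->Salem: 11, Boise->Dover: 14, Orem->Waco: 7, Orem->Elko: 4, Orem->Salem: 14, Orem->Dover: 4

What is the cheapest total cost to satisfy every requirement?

Optimal allocation:
  Nampa to Elko: 45 × 3 = 135
  Boise to Elko: 60 × 8 = 480
  Boise to Salem: 30 × 11 = 330
  Orem to Waco: 45 × 7 = 315
  Orem to Elko: 5 × 4 = 20
  Orem to Dover: 15 × 4 = 60
Total = 135 + 480 + 330 + 315 + 20 + 60 = 1340.

1340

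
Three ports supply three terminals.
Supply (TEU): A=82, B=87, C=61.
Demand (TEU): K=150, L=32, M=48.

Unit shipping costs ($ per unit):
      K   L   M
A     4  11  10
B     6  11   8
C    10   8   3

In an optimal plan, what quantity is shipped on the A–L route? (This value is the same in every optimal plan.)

Solving gives:
  A->K: 82 × $4 = $328
  B->K: 68 × $6 = $408
  B->L: 19 × $11 = $209
  C->L: 13 × $8 = $104
  C->M: 48 × $3 = $144
Total cost = $1193.
The route A→L is not used.

0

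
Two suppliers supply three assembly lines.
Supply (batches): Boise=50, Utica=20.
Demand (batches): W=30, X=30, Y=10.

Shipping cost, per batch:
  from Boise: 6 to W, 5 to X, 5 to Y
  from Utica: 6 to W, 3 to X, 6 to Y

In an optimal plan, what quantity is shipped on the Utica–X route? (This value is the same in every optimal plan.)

The minimum-cost plan:
  Boise→W: 30 × 6 = 180
  Boise→X: 10 × 5 = 50
  Boise→Y: 10 × 5 = 50
  Utica→X: 20 × 3 = 60
Total cost = 340.
So Utica→X carries 20 batches.

20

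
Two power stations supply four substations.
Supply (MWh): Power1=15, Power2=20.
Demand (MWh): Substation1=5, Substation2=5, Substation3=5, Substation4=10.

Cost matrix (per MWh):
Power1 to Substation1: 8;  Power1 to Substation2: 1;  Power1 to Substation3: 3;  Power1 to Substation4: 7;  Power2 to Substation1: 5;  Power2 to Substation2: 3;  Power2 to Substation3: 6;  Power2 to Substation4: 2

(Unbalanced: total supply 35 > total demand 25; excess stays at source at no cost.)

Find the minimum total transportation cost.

One minimum-cost allocation:
  Power1–Substation2: 5 × 1 = 5
  Power1–Substation3: 5 × 3 = 15
  Power2–Substation1: 5 × 5 = 25
  Power2–Substation4: 10 × 2 = 20
Total = 5 + 15 + 25 + 20 = 65.

65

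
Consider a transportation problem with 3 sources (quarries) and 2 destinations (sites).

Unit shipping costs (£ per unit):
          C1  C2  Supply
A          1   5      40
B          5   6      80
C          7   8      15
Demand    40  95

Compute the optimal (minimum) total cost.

An optimal shipping plan:
  A→C1: 40 × £1 = £40
  B→C2: 80 × £6 = £480
  C→C2: 15 × £8 = £120
Total = 40 + 480 + 120 = £640.
(Supply check: A ships 40; B ships 80; C ships 15.)

640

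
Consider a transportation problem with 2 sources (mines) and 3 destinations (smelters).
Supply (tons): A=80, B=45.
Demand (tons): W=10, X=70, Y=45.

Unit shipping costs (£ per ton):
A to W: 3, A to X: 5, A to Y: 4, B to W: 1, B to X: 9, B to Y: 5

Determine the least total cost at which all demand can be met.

575

Optimal allocation:
  A to X: 70 × £5 = £350
  A to Y: 10 × £4 = £40
  B to W: 10 × £1 = £10
  B to Y: 35 × £5 = £175
Total = 350 + 40 + 10 + 175 = £575.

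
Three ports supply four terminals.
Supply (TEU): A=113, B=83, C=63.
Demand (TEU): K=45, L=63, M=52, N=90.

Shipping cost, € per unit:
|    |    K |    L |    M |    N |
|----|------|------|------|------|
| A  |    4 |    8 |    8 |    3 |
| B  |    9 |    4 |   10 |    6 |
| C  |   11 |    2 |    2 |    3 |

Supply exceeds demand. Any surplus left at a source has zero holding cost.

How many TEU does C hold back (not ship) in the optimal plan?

0

Minimum-cost shipments:
  A to K: 45 TEU
  A to N: 68 TEU
  B to L: 63 TEU
  B to N: 11 TEU
  C to M: 52 TEU
  C to N: 11 TEU
Total cost = €839.
C ships 63 of its 63, leaving 0.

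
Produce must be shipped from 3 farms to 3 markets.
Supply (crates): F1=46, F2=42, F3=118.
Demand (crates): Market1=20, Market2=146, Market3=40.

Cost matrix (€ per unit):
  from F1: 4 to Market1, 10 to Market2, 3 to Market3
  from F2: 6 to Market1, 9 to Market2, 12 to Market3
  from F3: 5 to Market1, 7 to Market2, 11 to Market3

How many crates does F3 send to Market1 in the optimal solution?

0

The minimum-cost plan:
  F1->Market1: 6 × €4 = €24
  F1->Market3: 40 × €3 = €120
  F2->Market1: 14 × €6 = €84
  F2->Market2: 28 × €9 = €252
  F3->Market2: 118 × €7 = €826
Total cost = €1306.
The route F3→Market1 is not used.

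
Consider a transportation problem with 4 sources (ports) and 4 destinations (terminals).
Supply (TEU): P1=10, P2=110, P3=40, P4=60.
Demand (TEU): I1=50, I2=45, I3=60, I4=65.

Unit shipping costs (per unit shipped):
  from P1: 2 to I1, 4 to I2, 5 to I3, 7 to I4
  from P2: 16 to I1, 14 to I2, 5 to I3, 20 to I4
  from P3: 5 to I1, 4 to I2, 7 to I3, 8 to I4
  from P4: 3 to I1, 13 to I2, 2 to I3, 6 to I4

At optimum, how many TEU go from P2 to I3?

60

Solving gives:
  P1–I1: 10 × 2 = 20
  P2–I1: 5 × 16 = 80
  P2–I2: 45 × 14 = 630
  P2–I3: 60 × 5 = 300
  P3–I1: 35 × 5 = 175
  P3–I4: 5 × 8 = 40
  P4–I4: 60 × 6 = 360
Total cost = 1605.
So P2→I3 carries 60 TEU.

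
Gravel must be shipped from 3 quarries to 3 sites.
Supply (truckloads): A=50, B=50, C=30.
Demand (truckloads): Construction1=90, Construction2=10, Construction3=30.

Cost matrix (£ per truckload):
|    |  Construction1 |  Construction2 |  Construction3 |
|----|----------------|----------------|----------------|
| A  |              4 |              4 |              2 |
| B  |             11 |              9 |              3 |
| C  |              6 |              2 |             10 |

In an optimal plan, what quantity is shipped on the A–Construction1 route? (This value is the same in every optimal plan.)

50

Solving gives:
  A→Construction1: 50 × £4 = £200
  B→Construction1: 20 × £11 = £220
  B→Construction3: 30 × £3 = £90
  C→Construction1: 20 × £6 = £120
  C→Construction2: 10 × £2 = £20
Total cost = £650.
So A→Construction1 carries 50 truckloads.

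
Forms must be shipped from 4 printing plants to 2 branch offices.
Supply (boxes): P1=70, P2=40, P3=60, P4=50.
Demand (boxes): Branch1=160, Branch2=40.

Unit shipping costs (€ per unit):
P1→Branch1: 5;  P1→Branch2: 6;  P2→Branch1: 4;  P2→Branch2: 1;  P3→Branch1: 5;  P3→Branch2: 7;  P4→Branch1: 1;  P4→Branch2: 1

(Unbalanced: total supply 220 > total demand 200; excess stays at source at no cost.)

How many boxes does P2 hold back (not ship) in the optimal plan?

0

An optimal plan:
  P1 to Branch1: 50 boxes
  P2 to Branch2: 40 boxes
  P3 to Branch1: 60 boxes
  P4 to Branch1: 50 boxes
Total cost = €640.
P2 ships 40 of its 40, leaving 0.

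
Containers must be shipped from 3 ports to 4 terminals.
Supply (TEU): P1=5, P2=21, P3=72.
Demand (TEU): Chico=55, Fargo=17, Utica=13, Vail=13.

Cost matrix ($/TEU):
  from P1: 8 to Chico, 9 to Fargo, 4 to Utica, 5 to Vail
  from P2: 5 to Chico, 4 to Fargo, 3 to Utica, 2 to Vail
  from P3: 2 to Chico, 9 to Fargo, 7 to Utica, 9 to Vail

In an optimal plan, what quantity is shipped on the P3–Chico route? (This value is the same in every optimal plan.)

55

The minimum-cost plan:
  P1->Utica: 5 × $4 = $20
  P2->Fargo: 8 × $4 = $32
  P2->Vail: 13 × $2 = $26
  P3->Chico: 55 × $2 = $110
  P3->Fargo: 9 × $9 = $81
  P3->Utica: 8 × $7 = $56
Total cost = $325.
So P3→Chico carries 55 TEU.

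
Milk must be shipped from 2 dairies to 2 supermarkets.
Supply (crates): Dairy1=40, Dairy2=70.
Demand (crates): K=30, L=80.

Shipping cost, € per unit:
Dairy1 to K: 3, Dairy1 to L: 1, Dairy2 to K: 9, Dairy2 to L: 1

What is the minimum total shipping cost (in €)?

One minimum-cost allocation:
  Dairy1–K: 30 × €3 = €90
  Dairy1–L: 10 × €1 = €10
  Dairy2–L: 70 × €1 = €70
Total = 90 + 10 + 70 = €170.
(Supply check: Dairy1 ships 40; Dairy2 ships 70.)

170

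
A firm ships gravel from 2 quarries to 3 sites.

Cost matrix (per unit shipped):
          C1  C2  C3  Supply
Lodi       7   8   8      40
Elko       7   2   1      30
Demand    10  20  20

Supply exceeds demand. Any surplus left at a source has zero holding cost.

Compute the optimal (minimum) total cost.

190

Optimal allocation:
  Lodi to C1: 10 × 7 = 70
  Lodi to C2: 10 × 8 = 80
  Elko to C2: 10 × 2 = 20
  Elko to C3: 20 × 1 = 20
Total = 70 + 80 + 20 + 20 = 190.
(Supply check: Lodi ships 20; Elko ships 30.)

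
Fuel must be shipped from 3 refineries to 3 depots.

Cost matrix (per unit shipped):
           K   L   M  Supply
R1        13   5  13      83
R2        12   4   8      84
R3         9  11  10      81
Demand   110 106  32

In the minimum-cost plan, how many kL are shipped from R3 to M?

Optimal shipments:
  R1–L: 83 × 5 = 415
  R2–K: 29 × 12 = 348
  R2–L: 23 × 4 = 92
  R2–M: 32 × 8 = 256
  R3–K: 81 × 9 = 729
Total cost = 1840.
The route R3→M is not used.

0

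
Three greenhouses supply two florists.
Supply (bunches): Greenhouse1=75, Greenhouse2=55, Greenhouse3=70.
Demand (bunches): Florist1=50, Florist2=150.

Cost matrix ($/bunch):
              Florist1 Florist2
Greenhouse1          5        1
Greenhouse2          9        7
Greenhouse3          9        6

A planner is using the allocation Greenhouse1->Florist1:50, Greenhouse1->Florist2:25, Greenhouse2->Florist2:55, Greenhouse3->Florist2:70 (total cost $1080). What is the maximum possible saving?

100

Current plan cost = 50·5 + 25·1 + 55·7 + 70·6 = $1080.
Optimal plan:
  Greenhouse1->Florist2: 75 × $1 = $75
  Greenhouse2->Florist1: 50 × $9 = $450
  Greenhouse2->Florist2: 5 × $7 = $35
  Greenhouse3->Florist2: 70 × $6 = $420
Optimal cost = $980.
Saving = 1080 − 980 = $100.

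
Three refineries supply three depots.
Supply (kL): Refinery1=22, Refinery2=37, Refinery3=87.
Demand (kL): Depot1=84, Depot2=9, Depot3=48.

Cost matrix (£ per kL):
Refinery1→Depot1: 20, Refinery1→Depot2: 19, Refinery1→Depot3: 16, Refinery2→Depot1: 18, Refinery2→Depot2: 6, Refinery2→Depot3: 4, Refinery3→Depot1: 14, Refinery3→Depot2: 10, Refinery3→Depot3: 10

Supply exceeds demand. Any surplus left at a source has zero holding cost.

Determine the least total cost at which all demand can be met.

1626

One minimum-cost allocation:
  Refinery1 to Depot1: 6 × £20 = £120
  Refinery1 to Depot3: 11 × £16 = £176
  Refinery2 to Depot3: 37 × £4 = £148
  Refinery3 to Depot1: 78 × £14 = £1092
  Refinery3 to Depot2: 9 × £10 = £90
Total = 120 + 176 + 148 + 1092 + 90 = £1626.
(Supply check: Refinery1 ships 17; Refinery2 ships 37; Refinery3 ships 87.)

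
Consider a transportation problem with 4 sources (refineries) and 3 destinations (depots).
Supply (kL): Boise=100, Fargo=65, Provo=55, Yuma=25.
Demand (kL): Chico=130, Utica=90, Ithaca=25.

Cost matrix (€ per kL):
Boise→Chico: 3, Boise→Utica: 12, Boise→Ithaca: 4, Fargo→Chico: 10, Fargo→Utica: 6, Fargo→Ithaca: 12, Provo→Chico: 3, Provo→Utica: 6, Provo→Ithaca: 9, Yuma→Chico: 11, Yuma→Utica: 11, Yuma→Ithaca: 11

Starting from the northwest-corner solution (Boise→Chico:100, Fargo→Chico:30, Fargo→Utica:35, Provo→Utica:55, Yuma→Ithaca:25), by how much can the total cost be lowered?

260

Current plan cost = 100·3 + 30·10 + 35·6 + 55·6 + 25·11 = €1415.
Optimal plan:
  Boise to Chico: 75 × €3 = €225
  Boise to Ithaca: 25 × €4 = €100
  Fargo to Utica: 65 × €6 = €390
  Provo to Chico: 55 × €3 = €165
  Yuma to Utica: 25 × €11 = €275
Optimal cost = €1155.
Saving = 1415 − 1155 = €260.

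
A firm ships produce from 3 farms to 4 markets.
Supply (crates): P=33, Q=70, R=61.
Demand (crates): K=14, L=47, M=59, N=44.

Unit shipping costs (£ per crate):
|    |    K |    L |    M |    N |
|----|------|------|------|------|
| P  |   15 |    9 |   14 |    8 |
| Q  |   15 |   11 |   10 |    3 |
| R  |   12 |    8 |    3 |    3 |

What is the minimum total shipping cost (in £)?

An optimal shipping plan:
  P->L: 33 × £9 = £297
  Q->K: 12 × £15 = £180
  Q->L: 14 × £11 = £154
  Q->N: 44 × £3 = £132
  R->K: 2 × £12 = £24
  R->M: 59 × £3 = £177
Total = 297 + 180 + 154 + 132 + 24 + 177 = £964.

964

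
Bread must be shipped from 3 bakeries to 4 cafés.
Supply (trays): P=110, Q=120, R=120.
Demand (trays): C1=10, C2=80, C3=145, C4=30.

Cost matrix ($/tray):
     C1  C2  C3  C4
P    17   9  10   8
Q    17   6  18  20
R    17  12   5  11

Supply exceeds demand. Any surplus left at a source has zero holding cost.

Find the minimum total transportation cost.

1740

One minimum-cost allocation:
  P to C3: 25 × $10 = $250
  P to C4: 30 × $8 = $240
  Q to C1: 10 × $17 = $170
  Q to C2: 80 × $6 = $480
  R to C3: 120 × $5 = $600
Total = 250 + 240 + 170 + 480 + 600 = $1740.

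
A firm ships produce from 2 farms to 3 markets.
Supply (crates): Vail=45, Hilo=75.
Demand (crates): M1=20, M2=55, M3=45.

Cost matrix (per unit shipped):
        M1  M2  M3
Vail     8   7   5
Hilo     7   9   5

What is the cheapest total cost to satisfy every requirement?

A cheapest plan:
  Vail–M2: 45 × 7 = 315
  Hilo–M1: 20 × 7 = 140
  Hilo–M2: 10 × 9 = 90
  Hilo–M3: 45 × 5 = 225
Total = 315 + 140 + 90 + 225 = 770.
(Supply check: Vail ships 45; Hilo ships 75.)

770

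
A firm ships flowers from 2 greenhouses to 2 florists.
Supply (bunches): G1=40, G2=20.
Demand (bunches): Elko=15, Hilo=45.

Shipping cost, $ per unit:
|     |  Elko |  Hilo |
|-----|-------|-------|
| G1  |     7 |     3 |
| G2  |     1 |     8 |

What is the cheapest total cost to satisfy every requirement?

175

A cheapest plan:
  G1->Hilo: 40 × $3 = $120
  G2->Elko: 15 × $1 = $15
  G2->Hilo: 5 × $8 = $40
Total = 120 + 15 + 40 = $175.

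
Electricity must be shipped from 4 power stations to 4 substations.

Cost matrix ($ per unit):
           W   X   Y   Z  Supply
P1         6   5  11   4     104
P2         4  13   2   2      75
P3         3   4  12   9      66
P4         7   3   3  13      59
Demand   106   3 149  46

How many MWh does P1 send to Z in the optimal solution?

46

The minimum-cost plan:
  P1–W: 40 × $6 = $240
  P1–X: 3 × $5 = $15
  P1–Y: 15 × $11 = $165
  P1–Z: 46 × $4 = $184
  P2–Y: 75 × $2 = $150
  P3–W: 66 × $3 = $198
  P4–Y: 59 × $3 = $177
Total cost = $1129.
So P1→Z carries 46 MWh.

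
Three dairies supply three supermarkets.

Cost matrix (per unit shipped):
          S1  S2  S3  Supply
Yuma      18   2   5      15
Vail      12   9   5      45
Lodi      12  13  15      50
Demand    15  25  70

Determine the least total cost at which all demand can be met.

940

One minimum-cost allocation:
  Yuma->S2: 15 crates
  Vail->S3: 45 crates
  Lodi->S1: 15 crates
  Lodi->S2: 10 crates
  Lodi->S3: 25 crates
Total cost = 940.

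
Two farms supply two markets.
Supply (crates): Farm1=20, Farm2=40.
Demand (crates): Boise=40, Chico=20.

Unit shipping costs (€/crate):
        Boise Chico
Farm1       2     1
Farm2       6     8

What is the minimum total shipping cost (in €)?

An optimal shipping plan:
  Farm1→Chico: 20 × €1 = €20
  Farm2→Boise: 40 × €6 = €240
Total = 20 + 240 = €260.
(Supply check: Farm1 ships 20; Farm2 ships 40.)

260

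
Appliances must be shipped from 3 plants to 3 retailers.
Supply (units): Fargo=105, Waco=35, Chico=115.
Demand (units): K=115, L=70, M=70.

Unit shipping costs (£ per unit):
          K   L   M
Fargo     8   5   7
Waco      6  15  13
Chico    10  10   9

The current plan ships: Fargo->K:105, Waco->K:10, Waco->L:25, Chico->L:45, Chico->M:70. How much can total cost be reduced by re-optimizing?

435

Current plan cost = 105·8 + 10·6 + 25·15 + 45·10 + 70·9 = £2355.
Optimal plan:
  Fargo->L: 70 × £5 = £350
  Fargo->M: 35 × £7 = £245
  Waco->K: 35 × £6 = £210
  Chico->K: 80 × £10 = £800
  Chico->M: 35 × £9 = £315
Optimal cost = £1920.
Saving = 2355 − 1920 = £435.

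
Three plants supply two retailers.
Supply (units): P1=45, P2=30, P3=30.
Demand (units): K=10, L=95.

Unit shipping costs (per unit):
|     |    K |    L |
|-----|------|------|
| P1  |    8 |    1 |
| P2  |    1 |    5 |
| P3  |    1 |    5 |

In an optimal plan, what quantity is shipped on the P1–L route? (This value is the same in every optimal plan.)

Optimal shipments:
  P1→L: 45 × 1 = 45
  P2→K: 10 × 1 = 10
  P2→L: 20 × 5 = 100
  P3→L: 30 × 5 = 150
Total cost = 305.
So P1→L carries 45 units.

45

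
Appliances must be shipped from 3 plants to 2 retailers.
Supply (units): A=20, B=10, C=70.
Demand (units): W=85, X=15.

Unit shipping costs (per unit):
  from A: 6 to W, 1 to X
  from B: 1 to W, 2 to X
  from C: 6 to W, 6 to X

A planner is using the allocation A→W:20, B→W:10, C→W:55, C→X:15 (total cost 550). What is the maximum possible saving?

75

Current plan cost = 20·6 + 10·1 + 55·6 + 15·6 = 550.
Optimal plan:
  A→W: 5 × 6 = 30
  A→X: 15 × 1 = 15
  B→W: 10 × 1 = 10
  C→W: 70 × 6 = 420
Optimal cost = 475.
Saving = 550 − 475 = 75.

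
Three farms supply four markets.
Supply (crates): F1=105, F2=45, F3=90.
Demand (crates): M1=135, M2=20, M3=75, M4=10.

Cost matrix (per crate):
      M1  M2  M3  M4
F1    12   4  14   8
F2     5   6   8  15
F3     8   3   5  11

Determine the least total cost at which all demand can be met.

1780

Optimal allocation:
  F1 to M1: 75 crates
  F1 to M2: 20 crates
  F1 to M4: 10 crates
  F2 to M1: 45 crates
  F3 to M1: 15 crates
  F3 to M3: 75 crates
Total cost = 1780.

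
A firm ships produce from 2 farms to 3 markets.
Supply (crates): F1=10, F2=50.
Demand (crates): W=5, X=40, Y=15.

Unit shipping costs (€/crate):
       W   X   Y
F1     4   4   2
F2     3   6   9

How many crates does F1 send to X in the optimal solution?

0

The minimum-cost plan:
  F1–Y: 10 × €2 = €20
  F2–W: 5 × €3 = €15
  F2–X: 40 × €6 = €240
  F2–Y: 5 × €9 = €45
Total cost = €320.
The route F1→X is not used.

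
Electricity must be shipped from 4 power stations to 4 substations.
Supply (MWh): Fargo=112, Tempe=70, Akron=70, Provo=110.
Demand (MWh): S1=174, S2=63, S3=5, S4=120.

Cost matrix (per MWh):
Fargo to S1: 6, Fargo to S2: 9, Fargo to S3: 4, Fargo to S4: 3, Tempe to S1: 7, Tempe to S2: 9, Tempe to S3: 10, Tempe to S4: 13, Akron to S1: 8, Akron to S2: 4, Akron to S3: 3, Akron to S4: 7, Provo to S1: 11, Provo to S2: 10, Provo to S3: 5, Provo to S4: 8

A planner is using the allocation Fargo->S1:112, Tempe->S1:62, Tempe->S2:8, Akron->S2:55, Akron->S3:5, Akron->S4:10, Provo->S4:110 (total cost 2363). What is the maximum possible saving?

73

Current plan cost = 112·6 + 62·7 + 8·9 + 55·4 + 5·3 + 10·7 + 110·8 = 2363.
Optimal plan:
  Fargo–S1: 97 × 6 = 582
  Fargo–S4: 15 × 3 = 45
  Tempe–S1: 70 × 7 = 490
  Akron–S1: 7 × 8 = 56
  Akron–S2: 63 × 4 = 252
  Provo–S3: 5 × 5 = 25
  Provo–S4: 105 × 8 = 840
Optimal cost = 2290.
Saving = 2363 − 2290 = 73.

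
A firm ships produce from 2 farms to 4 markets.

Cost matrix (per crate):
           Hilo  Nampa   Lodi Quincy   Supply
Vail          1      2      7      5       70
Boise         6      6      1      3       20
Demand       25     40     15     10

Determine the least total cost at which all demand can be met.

160

A cheapest plan:
  Vail→Hilo: 25 × 1 = 25
  Vail→Nampa: 40 × 2 = 80
  Vail→Quincy: 5 × 5 = 25
  Boise→Lodi: 15 × 1 = 15
  Boise→Quincy: 5 × 3 = 15
Total = 25 + 80 + 25 + 15 + 15 = 160.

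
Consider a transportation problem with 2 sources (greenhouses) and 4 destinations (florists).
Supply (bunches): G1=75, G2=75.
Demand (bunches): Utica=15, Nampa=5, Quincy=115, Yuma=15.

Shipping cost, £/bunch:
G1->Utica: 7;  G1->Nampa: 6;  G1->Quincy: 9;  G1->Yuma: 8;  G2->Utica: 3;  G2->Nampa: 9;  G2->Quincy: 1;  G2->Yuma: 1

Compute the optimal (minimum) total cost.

One minimum-cost allocation:
  G1 to Utica: 15 × £7 = £105
  G1 to Nampa: 5 × £6 = £30
  G1 to Quincy: 40 × £9 = £360
  G1 to Yuma: 15 × £8 = £120
  G2 to Quincy: 75 × £1 = £75
Total = 105 + 30 + 360 + 120 + 75 = £690.

690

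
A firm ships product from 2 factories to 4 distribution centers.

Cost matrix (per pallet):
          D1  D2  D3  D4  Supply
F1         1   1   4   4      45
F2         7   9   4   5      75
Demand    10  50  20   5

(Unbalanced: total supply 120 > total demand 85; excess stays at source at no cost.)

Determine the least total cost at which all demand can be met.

265

Optimal allocation:
  F1–D2: 45 × 1 = 45
  F2–D1: 10 × 7 = 70
  F2–D2: 5 × 9 = 45
  F2–D3: 20 × 4 = 80
  F2–D4: 5 × 5 = 25
Total = 45 + 70 + 45 + 80 + 25 = 265.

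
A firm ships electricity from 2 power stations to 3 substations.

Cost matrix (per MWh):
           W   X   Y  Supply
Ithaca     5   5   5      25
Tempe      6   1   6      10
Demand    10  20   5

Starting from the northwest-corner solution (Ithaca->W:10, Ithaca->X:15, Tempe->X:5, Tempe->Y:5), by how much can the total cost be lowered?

25

Current plan cost = 10·5 + 15·5 + 5·1 + 5·6 = 160.
Optimal plan:
  Ithaca->W: 10 × 5 = 50
  Ithaca->X: 10 × 5 = 50
  Ithaca->Y: 5 × 5 = 25
  Tempe->X: 10 × 1 = 10
Optimal cost = 135.
Saving = 160 − 135 = 25.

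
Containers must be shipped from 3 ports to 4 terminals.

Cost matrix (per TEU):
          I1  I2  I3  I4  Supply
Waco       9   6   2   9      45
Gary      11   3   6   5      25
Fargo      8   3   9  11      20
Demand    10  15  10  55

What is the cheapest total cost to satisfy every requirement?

A cheapest plan:
  Waco->I1: 5 × 9 = 45
  Waco->I3: 10 × 2 = 20
  Waco->I4: 30 × 9 = 270
  Gary->I4: 25 × 5 = 125
  Fargo->I1: 5 × 8 = 40
  Fargo->I2: 15 × 3 = 45
Total = 45 + 20 + 270 + 125 + 40 + 45 = 545.
(Supply check: Waco ships 45; Gary ships 25; Fargo ships 20.)

545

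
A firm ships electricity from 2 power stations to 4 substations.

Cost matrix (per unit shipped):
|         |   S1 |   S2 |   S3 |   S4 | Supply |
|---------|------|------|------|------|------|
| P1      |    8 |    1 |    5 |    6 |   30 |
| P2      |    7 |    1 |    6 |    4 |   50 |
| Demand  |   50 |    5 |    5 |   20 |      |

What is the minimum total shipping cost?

480

An optimal shipping plan:
  P1–S1: 20 × 8 = 160
  P1–S2: 5 × 1 = 5
  P1–S3: 5 × 5 = 25
  P2–S1: 30 × 7 = 210
  P2–S4: 20 × 4 = 80
Total = 160 + 5 + 25 + 210 + 80 = 480.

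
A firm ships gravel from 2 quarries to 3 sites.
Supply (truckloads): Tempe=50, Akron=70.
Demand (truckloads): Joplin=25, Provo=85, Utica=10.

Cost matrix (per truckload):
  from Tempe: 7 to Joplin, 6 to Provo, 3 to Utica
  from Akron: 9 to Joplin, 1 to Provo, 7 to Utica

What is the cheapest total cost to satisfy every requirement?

365

An optimal shipping plan:
  Tempe→Joplin: 25 × 7 = 175
  Tempe→Provo: 15 × 6 = 90
  Tempe→Utica: 10 × 3 = 30
  Akron→Provo: 70 × 1 = 70
Total = 175 + 90 + 30 + 70 = 365.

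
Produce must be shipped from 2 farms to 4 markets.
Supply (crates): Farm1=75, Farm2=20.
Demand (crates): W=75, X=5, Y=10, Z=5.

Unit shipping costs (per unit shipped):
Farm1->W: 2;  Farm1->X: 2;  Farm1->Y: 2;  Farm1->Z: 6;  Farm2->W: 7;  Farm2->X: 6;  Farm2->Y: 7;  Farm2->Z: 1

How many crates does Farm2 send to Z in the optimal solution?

5

The minimum-cost plan:
  Farm1 to W: 65 × 2 = 130
  Farm1 to Y: 10 × 2 = 20
  Farm2 to W: 10 × 7 = 70
  Farm2 to X: 5 × 6 = 30
  Farm2 to Z: 5 × 1 = 5
Total cost = 255.
So Farm2→Z carries 5 crates.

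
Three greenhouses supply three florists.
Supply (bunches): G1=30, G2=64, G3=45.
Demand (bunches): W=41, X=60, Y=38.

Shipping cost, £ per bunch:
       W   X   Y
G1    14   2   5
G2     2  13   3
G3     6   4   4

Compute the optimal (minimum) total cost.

A cheapest plan:
  G1–X: 30 × £2 = £60
  G2–W: 41 × £2 = £82
  G2–Y: 23 × £3 = £69
  G3–X: 30 × £4 = £120
  G3–Y: 15 × £4 = £60
Total = 60 + 82 + 69 + 120 + 60 = £391.

391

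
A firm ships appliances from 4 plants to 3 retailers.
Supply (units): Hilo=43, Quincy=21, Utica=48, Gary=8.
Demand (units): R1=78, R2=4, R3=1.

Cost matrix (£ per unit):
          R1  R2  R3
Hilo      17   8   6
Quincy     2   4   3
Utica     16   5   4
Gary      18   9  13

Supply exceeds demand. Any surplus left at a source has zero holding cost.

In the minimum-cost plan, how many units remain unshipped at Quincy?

An optimal plan:
  Hilo to R1: 14 × £17 = £238
  Quincy to R1: 21 × £2 = £42
  Utica to R1: 43 × £16 = £688
  Utica to R2: 4 × £5 = £20
  Utica to R3: 1 × £4 = £4
Total cost = £992.
Quincy ships 21 of its 21, leaving 0.

0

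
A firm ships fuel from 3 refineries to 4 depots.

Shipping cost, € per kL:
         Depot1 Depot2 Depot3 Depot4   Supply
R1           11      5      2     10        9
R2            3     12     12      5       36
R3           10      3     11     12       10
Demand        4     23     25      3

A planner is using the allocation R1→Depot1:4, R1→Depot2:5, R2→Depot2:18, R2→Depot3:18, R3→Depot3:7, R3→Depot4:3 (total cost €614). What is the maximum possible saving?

191

Current plan cost = 4·11 + 5·5 + 18·12 + 18·12 + 7·11 + 3·12 = €614.
Optimal plan:
  R1->Depot3: 9 × €2 = €18
  R2->Depot1: 4 × €3 = €12
  R2->Depot2: 13 × €12 = €156
  R2->Depot3: 16 × €12 = €192
  R2->Depot4: 3 × €5 = €15
  R3->Depot2: 10 × €3 = €30
Optimal cost = €423.
Saving = 614 − 423 = €191.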